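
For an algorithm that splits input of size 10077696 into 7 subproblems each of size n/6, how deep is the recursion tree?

For divide and conquer with division factor 6:

Problem sizes at each level:
Level 0: 10077696
Level 1: 1679616
Level 2: 279936
Level 3: 46656
Level 4: 7776
Level 5: 1296
Level 6: 216
Level 7: 36
Level 8: 6
Level 9: 1

The root is level 0 and the size-1 base case is level 9 (the tree spans levels 0 through 9, i.e. 10 levels counting the root), so the depth is the number of divisions: log_6(10077696) = 9

The recursion tree depth is log_6(10077696) = 9. At each level, the problem size is divided by 6, so it takes 9 divisions to reduce to a base case of size 1. The algorithm makes 7 recursive calls at each level.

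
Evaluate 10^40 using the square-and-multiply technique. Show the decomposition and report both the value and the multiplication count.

Computing 10^40 by squaring (build up from 10^1; each line after the first costs one multiplication):

10^1 = 10
10^2 = (10^1)^2 = 10^2 = 100
10^4 = (10^2)^2 = 100^2 = 10000
10^5 = 10 * 10^4 = 10 * 10000 = 100000
10^10 = (10^5)^2 = 100000^2 = 10000000000
10^20 = (10^10)^2 = 10000000000^2 = 100000000000000000000
10^40 = (10^20)^2 = 100000000000000000000^2 = 10000000000000000000000000000000000000000

Result: 10000000000000000000000000000000000000000
Multiplications needed: 6 (6 lines after 10^1)

10^40 = 10000000000000000000000000000000000000000. Using exponentiation by squaring, this requires 6 multiplications. The key idea: if the exponent is even, square the half-power; if odd, multiply by the base once.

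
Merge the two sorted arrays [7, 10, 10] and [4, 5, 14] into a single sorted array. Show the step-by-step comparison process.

Merging process:

Compare 7 vs 4: take 4 from right. Merged: [4]
Compare 7 vs 5: take 5 from right. Merged: [4, 5]
Compare 7 vs 14: take 7 from left. Merged: [4, 5, 7]
Compare 10 vs 14: take 10 from left. Merged: [4, 5, 7, 10]
Compare 10 vs 14: take 10 from left. Merged: [4, 5, 7, 10, 10]
Append remaining from right: [14]. Merged: [4, 5, 7, 10, 10, 14]

Final merged array: [4, 5, 7, 10, 10, 14]
Total comparisons: 5

The merged array is [4, 5, 7, 10, 10, 14], requiring 5 comparisons. The merge step runs in O(n) time where n is the total number of elements.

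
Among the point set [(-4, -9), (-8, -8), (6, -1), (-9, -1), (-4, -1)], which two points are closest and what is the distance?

Computing all pairwise distances among 5 points:

d((-4, -9), (-8, -8)) = 4.1231 <-- minimum
d((-4, -9), (6, -1)) = 12.8062
d((-4, -9), (-9, -1)) = 9.434
d((-4, -9), (-4, -1)) = 8.0
d((-8, -8), (6, -1)) = 15.6525
d((-8, -8), (-9, -1)) = 7.0711
d((-8, -8), (-4, -1)) = 8.0623
d((6, -1), (-9, -1)) = 15.0
d((6, -1), (-4, -1)) = 10.0
d((-9, -1), (-4, -1)) = 5.0

Closest pair: (-4, -9) and (-8, -8) with distance 4.1231

The closest pair is (-4, -9) and (-8, -8) with Euclidean distance 4.1231. For 5 points, brute-force pairwise comparison is shown above. For large n, the divide-and-conquer algorithm (sort by x, recurse on halves, check the dividing strip) achieves O(n log n).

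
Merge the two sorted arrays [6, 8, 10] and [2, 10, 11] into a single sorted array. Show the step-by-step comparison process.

Merging process:

Compare 6 vs 2: take 2 from right. Merged: [2]
Compare 6 vs 10: take 6 from left. Merged: [2, 6]
Compare 8 vs 10: take 8 from left. Merged: [2, 6, 8]
Compare 10 vs 10: take 10 from left. Merged: [2, 6, 8, 10]
Append remaining from right: [10, 11]. Merged: [2, 6, 8, 10, 10, 11]

Final merged array: [2, 6, 8, 10, 10, 11]
Total comparisons: 4

The merged array is [2, 6, 8, 10, 10, 11], requiring 4 comparisons. The merge step runs in O(n) time where n is the total number of elements.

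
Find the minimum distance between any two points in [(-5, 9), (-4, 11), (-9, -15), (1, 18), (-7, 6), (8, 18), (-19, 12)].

Computing all pairwise distances among 7 points:

d((-5, 9), (-4, 11)) = 2.2361 <-- minimum
d((-5, 9), (-9, -15)) = 24.3311
d((-5, 9), (1, 18)) = 10.8167
d((-5, 9), (-7, 6)) = 3.6056
d((-5, 9), (8, 18)) = 15.8114
d((-5, 9), (-19, 12)) = 14.3178
d((-4, 11), (-9, -15)) = 26.4764
d((-4, 11), (1, 18)) = 8.6023
d((-4, 11), (-7, 6)) = 5.831
d((-4, 11), (8, 18)) = 13.8924
d((-4, 11), (-19, 12)) = 15.0333
d((-9, -15), (1, 18)) = 34.4819
d((-9, -15), (-7, 6)) = 21.095
d((-9, -15), (8, 18)) = 37.1214
d((-9, -15), (-19, 12)) = 28.7924
d((1, 18), (-7, 6)) = 14.4222
d((1, 18), (8, 18)) = 7.0
d((1, 18), (-19, 12)) = 20.8806
d((-7, 6), (8, 18)) = 19.2094
d((-7, 6), (-19, 12)) = 13.4164
d((8, 18), (-19, 12)) = 27.6586

Closest pair: (-5, 9) and (-4, 11) with distance 2.2361

The closest pair is (-5, 9) and (-4, 11) with Euclidean distance 2.2361. For 7 points, brute-force pairwise comparison is shown above. For large n, the divide-and-conquer algorithm (sort by x, recurse on halves, check the dividing strip) achieves O(n log n).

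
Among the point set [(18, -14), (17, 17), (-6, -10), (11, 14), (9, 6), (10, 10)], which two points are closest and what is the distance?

Computing all pairwise distances among 6 points:

d((18, -14), (17, 17)) = 31.0161
d((18, -14), (-6, -10)) = 24.3311
d((18, -14), (11, 14)) = 28.8617
d((18, -14), (9, 6)) = 21.9317
d((18, -14), (10, 10)) = 25.2982
d((17, 17), (-6, -10)) = 35.4683
d((17, 17), (11, 14)) = 6.7082
d((17, 17), (9, 6)) = 13.6015
d((17, 17), (10, 10)) = 9.8995
d((-6, -10), (11, 14)) = 29.4109
d((-6, -10), (9, 6)) = 21.9317
d((-6, -10), (10, 10)) = 25.6125
d((11, 14), (9, 6)) = 8.2462
d((11, 14), (10, 10)) = 4.1231 <-- minimum
d((9, 6), (10, 10)) = 4.1231 <-- minimum

Minimum distance: 4.1231 (tie among 2 pairs: (11, 14) and (10, 10); (9, 6) and (10, 10))

The minimum Euclidean distance is 4.1231. There is a tie: 2 pairs achieve this minimum — (11, 14) and (10, 10); (9, 6) and (10, 10). Any of these is a valid closest pair. For 6 points, brute-force pairwise comparison is shown above. For large n, the divide-and-conquer algorithm (sort by x, recurse on halves, check the dividing strip) achieves O(n log n).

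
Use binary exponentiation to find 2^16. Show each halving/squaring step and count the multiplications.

Computing 2^16 by squaring (build up from 2^1; each line after the first costs one multiplication):

2^1 = 2
2^2 = (2^1)^2 = 2^2 = 4
2^4 = (2^2)^2 = 4^2 = 16
2^8 = (2^4)^2 = 16^2 = 256
2^16 = (2^8)^2 = 256^2 = 65536

Result: 65536
Multiplications needed: 4 (4 lines after 2^1)

2^16 = 65536. Using exponentiation by squaring, this requires 4 multiplications. The key idea: if the exponent is even, square the half-power; if odd, multiply by the base once.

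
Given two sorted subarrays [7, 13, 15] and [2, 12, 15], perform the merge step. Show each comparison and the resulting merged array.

Merging process:

Compare 7 vs 2: take 2 from right. Merged: [2]
Compare 7 vs 12: take 7 from left. Merged: [2, 7]
Compare 13 vs 12: take 12 from right. Merged: [2, 7, 12]
Compare 13 vs 15: take 13 from left. Merged: [2, 7, 12, 13]
Compare 15 vs 15: take 15 from left. Merged: [2, 7, 12, 13, 15]
Append remaining from right: [15]. Merged: [2, 7, 12, 13, 15, 15]

Final merged array: [2, 7, 12, 13, 15, 15]
Total comparisons: 5

The merged array is [2, 7, 12, 13, 15, 15], requiring 5 comparisons. The merge step runs in O(n) time where n is the total number of elements.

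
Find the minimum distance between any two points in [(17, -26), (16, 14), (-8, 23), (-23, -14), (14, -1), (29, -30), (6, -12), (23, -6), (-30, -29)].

Computing all pairwise distances among 9 points:

d((17, -26), (16, 14)) = 40.0125
d((17, -26), (-8, 23)) = 55.0091
d((17, -26), (-23, -14)) = 41.7612
d((17, -26), (14, -1)) = 25.1794
d((17, -26), (29, -30)) = 12.6491
d((17, -26), (6, -12)) = 17.8045
d((17, -26), (23, -6)) = 20.8806
d((17, -26), (-30, -29)) = 47.0956
d((16, 14), (-8, 23)) = 25.632
d((16, 14), (-23, -14)) = 48.0104
d((16, 14), (14, -1)) = 15.1327
d((16, 14), (29, -30)) = 45.8803
d((16, 14), (6, -12)) = 27.8568
d((16, 14), (23, -6)) = 21.1896
d((16, 14), (-30, -29)) = 62.9682
d((-8, 23), (-23, -14)) = 39.9249
d((-8, 23), (14, -1)) = 32.5576
d((-8, 23), (29, -30)) = 64.6375
d((-8, 23), (6, -12)) = 37.6962
d((-8, 23), (23, -6)) = 42.45
d((-8, 23), (-30, -29)) = 56.4624
d((-23, -14), (14, -1)) = 39.2173
d((-23, -14), (29, -30)) = 54.4059
d((-23, -14), (6, -12)) = 29.0689
d((-23, -14), (23, -6)) = 46.6905
d((-23, -14), (-30, -29)) = 16.5529
d((14, -1), (29, -30)) = 32.6497
d((14, -1), (6, -12)) = 13.6015
d((14, -1), (23, -6)) = 10.2956 <-- minimum
d((14, -1), (-30, -29)) = 52.1536
d((29, -30), (6, -12)) = 29.2062
d((29, -30), (23, -6)) = 24.7386
d((29, -30), (-30, -29)) = 59.0085
d((6, -12), (23, -6)) = 18.0278
d((6, -12), (-30, -29)) = 39.8121
d((23, -6), (-30, -29)) = 57.7754

Closest pair: (14, -1) and (23, -6) with distance 10.2956

The closest pair is (14, -1) and (23, -6) with Euclidean distance 10.2956. For 9 points, brute-force pairwise comparison is shown above. For large n, the divide-and-conquer algorithm (sort by x, recurse on halves, check the dividing strip) achieves O(n log n).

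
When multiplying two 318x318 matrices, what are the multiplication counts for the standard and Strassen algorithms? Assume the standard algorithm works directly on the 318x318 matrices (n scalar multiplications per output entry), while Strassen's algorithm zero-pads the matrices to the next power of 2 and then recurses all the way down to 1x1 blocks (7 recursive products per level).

Matrix multiplication for 318x318 matrices:

Strassen's algorithm requires power-of-2 dimensions. Pad 318x318 to 512x512 (next power of 2).

Standard algorithm: 318^3 = 32157432 multiplications
Strassen's algorithm: 7^(log2(512)) = 7^9 = 40353607 multiplications
Difference: 32157432 - 40353607 = -8196175 (Strassen uses MORE here due to padding overhead — for small or just-over-power-of-2 n, padding can outweigh the per-level savings)

Standard: 32157432 multiplications (318^3). Strassen: 40353607 multiplications (7^9, after padding to 512x512). Strassen reduces 8 recursive multiplications to 7 at each level.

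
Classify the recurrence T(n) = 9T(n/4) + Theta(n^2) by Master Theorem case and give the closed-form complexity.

Master Theorem for T(n) = 9T(n/4) + O(n^2):

a = 9, b = 4, c = 2
log_b(a) = log_4(9) = 1.5850

Case 3: c = 2 > log_4(9) = 1.5850
T(n) = O(n^2) = O(n^2)

For T(n) = 9T(n/4) + O(n^2): log_4(9) = 1.5850. This is Case 3 of the Master Theorem (c > log_b(a), work dominated by root), giving O(n^2).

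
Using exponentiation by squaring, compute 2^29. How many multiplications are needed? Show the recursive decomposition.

Computing 2^29 by squaring (build up from 2^1; each line after the first costs one multiplication):

2^1 = 2
2^2 = (2^1)^2 = 2^2 = 4
2^3 = 2 * 2^2 = 2 * 4 = 8
2^6 = (2^3)^2 = 8^2 = 64
2^7 = 2 * 2^6 = 2 * 64 = 128
2^14 = (2^7)^2 = 128^2 = 16384
2^28 = (2^14)^2 = 16384^2 = 268435456
2^29 = 2 * 2^28 = 2 * 268435456 = 536870912

Result: 536870912
Multiplications needed: 7 (7 lines after 2^1)

2^29 = 536870912. Using exponentiation by squaring, this requires 7 multiplications. The key idea: if the exponent is even, square the half-power; if odd, multiply by the base once.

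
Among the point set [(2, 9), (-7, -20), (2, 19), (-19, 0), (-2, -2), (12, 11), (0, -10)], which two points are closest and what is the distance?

Computing all pairwise distances among 7 points:

d((2, 9), (-7, -20)) = 30.3645
d((2, 9), (2, 19)) = 10.0
d((2, 9), (-19, 0)) = 22.8473
d((2, 9), (-2, -2)) = 11.7047
d((2, 9), (12, 11)) = 10.198
d((2, 9), (0, -10)) = 19.105
d((-7, -20), (2, 19)) = 40.025
d((-7, -20), (-19, 0)) = 23.3238
d((-7, -20), (-2, -2)) = 18.6815
d((-7, -20), (12, 11)) = 36.3593
d((-7, -20), (0, -10)) = 12.2066
d((2, 19), (-19, 0)) = 28.3196
d((2, 19), (-2, -2)) = 21.3776
d((2, 19), (12, 11)) = 12.8062
d((2, 19), (0, -10)) = 29.0689
d((-19, 0), (-2, -2)) = 17.1172
d((-19, 0), (12, 11)) = 32.8938
d((-19, 0), (0, -10)) = 21.4709
d((-2, -2), (12, 11)) = 19.105
d((-2, -2), (0, -10)) = 8.2462 <-- minimum
d((12, 11), (0, -10)) = 24.1868

Closest pair: (-2, -2) and (0, -10) with distance 8.2462

The closest pair is (-2, -2) and (0, -10) with Euclidean distance 8.2462. For 7 points, brute-force pairwise comparison is shown above. For large n, the divide-and-conquer algorithm (sort by x, recurse on halves, check the dividing strip) achieves O(n log n).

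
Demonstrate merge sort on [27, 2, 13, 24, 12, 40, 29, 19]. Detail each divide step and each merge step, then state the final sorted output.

Merge sort trace:

Split: [27, 2, 13, 24, 12, 40, 29, 19] -> [27, 2, 13, 24] and [12, 40, 29, 19]
  Split: [27, 2, 13, 24] -> [27, 2] and [13, 24]
    Split: [27, 2] -> [27] and [2]
    Merge: [27] + [2] -> [2, 27]
    Split: [13, 24] -> [13] and [24]
    Merge: [13] + [24] -> [13, 24]
  Merge: [2, 27] + [13, 24] -> [2, 13, 24, 27]
  Split: [12, 40, 29, 19] -> [12, 40] and [29, 19]
    Split: [12, 40] -> [12] and [40]
    Merge: [12] + [40] -> [12, 40]
    Split: [29, 19] -> [29] and [19]
    Merge: [29] + [19] -> [19, 29]
  Merge: [12, 40] + [19, 29] -> [12, 19, 29, 40]
Merge: [2, 13, 24, 27] + [12, 19, 29, 40] -> [2, 12, 13, 19, 24, 27, 29, 40]

Final sorted array: [2, 12, 13, 19, 24, 27, 29, 40]

The merge sort proceeds by recursively splitting the array and merging sorted halves.
After all merges, the sorted array is [2, 12, 13, 19, 24, 27, 29, 40].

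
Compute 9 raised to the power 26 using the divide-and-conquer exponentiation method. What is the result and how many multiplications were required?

Computing 9^26 by squaring (build up from 9^1; each line after the first costs one multiplication):

9^1 = 9
9^2 = (9^1)^2 = 9^2 = 81
9^3 = 9 * 9^2 = 9 * 81 = 729
9^6 = (9^3)^2 = 729^2 = 531441
9^12 = (9^6)^2 = 531441^2 = 282429536481
9^13 = 9 * 9^12 = 9 * 282429536481 = 2541865828329
9^26 = (9^13)^2 = 2541865828329^2 = 6461081889226673298932241

Result: 6461081889226673298932241
Multiplications needed: 6 (6 lines after 9^1)

9^26 = 6461081889226673298932241. Using exponentiation by squaring, this requires 6 multiplications. The key idea: if the exponent is even, square the half-power; if odd, multiply by the base once.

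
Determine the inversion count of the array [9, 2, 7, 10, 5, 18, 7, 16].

Finding inversions in [9, 2, 7, 10, 5, 18, 7, 16]:

(0, 1): arr[0]=9 > arr[1]=2
(0, 2): arr[0]=9 > arr[2]=7
(0, 4): arr[0]=9 > arr[4]=5
(0, 6): arr[0]=9 > arr[6]=7
(2, 4): arr[2]=7 > arr[4]=5
(3, 4): arr[3]=10 > arr[4]=5
(3, 6): arr[3]=10 > arr[6]=7
(5, 6): arr[5]=18 > arr[6]=7
(5, 7): arr[5]=18 > arr[7]=16

Total inversions: 9

The array has 9 inversion(s): (0,1), (0,2), (0,4), (0,6), (2,4), (3,4), (3,6), (5,6), (5,7). Each pair (i,j) satisfies i < j and arr[i] > arr[j].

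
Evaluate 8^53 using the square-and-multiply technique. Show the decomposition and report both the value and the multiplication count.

Computing 8^53 by squaring (build up from 8^1; each line after the first costs one multiplication):

8^1 = 8
8^2 = (8^1)^2 = 8^2 = 64
8^3 = 8 * 8^2 = 8 * 64 = 512
8^6 = (8^3)^2 = 512^2 = 262144
8^12 = (8^6)^2 = 262144^2 = 68719476736
8^13 = 8 * 8^12 = 8 * 68719476736 = 549755813888
8^26 = (8^13)^2 = 549755813888^2 = 302231454903657293676544
8^52 = (8^26)^2 = 302231454903657293676544^2 = 91343852333181432387730302044767688728495783936
8^53 = 8 * 8^52 = 8 * 91343852333181432387730302044767688728495783936 = 730750818665451459101842416358141509827966271488

Result: 730750818665451459101842416358141509827966271488
Multiplications needed: 8 (8 lines after 8^1)

8^53 = 730750818665451459101842416358141509827966271488. Using exponentiation by squaring, this requires 8 multiplications. The key idea: if the exponent is even, square the half-power; if odd, multiply by the base once.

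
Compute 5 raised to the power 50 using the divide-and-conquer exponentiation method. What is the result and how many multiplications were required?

Computing 5^50 by squaring (build up from 5^1; each line after the first costs one multiplication):

5^1 = 5
5^2 = (5^1)^2 = 5^2 = 25
5^3 = 5 * 5^2 = 5 * 25 = 125
5^6 = (5^3)^2 = 125^2 = 15625
5^12 = (5^6)^2 = 15625^2 = 244140625
5^24 = (5^12)^2 = 244140625^2 = 59604644775390625
5^25 = 5 * 5^24 = 5 * 59604644775390625 = 298023223876953125
5^50 = (5^25)^2 = 298023223876953125^2 = 88817841970012523233890533447265625

Result: 88817841970012523233890533447265625
Multiplications needed: 7 (7 lines after 5^1)

5^50 = 88817841970012523233890533447265625. Using exponentiation by squaring, this requires 7 multiplications. The key idea: if the exponent is even, square the half-power; if odd, multiply by the base once.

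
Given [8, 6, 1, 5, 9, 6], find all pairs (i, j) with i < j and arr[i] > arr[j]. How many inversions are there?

Finding inversions in [8, 6, 1, 5, 9, 6]:

(0, 1): arr[0]=8 > arr[1]=6
(0, 2): arr[0]=8 > arr[2]=1
(0, 3): arr[0]=8 > arr[3]=5
(0, 5): arr[0]=8 > arr[5]=6
(1, 2): arr[1]=6 > arr[2]=1
(1, 3): arr[1]=6 > arr[3]=5
(4, 5): arr[4]=9 > arr[5]=6

Total inversions: 7

The array has 7 inversion(s): (0,1), (0,2), (0,3), (0,5), (1,2), (1,3), (4,5). Each pair (i,j) satisfies i < j and arr[i] > arr[j].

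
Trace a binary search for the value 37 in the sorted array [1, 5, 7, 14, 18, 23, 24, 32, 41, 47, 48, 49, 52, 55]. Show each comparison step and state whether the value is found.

Binary search for 37 in [1, 5, 7, 14, 18, 23, 24, 32, 41, 47, 48, 49, 52, 55]:

lo=0, hi=13, mid=6, arr[mid]=24 -> 24 < 37, search right half
lo=7, hi=13, mid=10, arr[mid]=48 -> 48 > 37, search left half
lo=7, hi=9, mid=8, arr[mid]=41 -> 41 > 37, search left half
lo=7, hi=7, mid=7, arr[mid]=32 -> 32 < 37, search right half
lo=8 > hi=7, target 37 not found

Binary search determines that 37 is not in the array after 4 comparisons. The search space was exhausted without finding the target.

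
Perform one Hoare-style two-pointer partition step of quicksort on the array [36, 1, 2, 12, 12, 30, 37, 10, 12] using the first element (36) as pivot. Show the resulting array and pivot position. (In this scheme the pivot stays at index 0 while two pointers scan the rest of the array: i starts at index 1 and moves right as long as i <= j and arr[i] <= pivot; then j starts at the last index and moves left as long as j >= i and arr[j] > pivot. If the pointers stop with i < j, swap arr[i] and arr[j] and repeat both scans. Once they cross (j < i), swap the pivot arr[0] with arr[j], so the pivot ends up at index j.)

Hoare-style two-pointer partition with pivot = 36:

Initial array: [36, 1, 2, 12, 12, 30, 37, 10, 12]

Pointers start at i = 1, j = 8.
i stops at index 6 (arr[6]=37 > 36), j stops at index 8 (arr[8]=12 <= 36): swap arr[6] and arr[8], array becomes [36, 1, 2, 12, 12, 30, 12, 10, 37]
i ends at 8, j ends at 7: the pointers have crossed (j < i), so scanning stops.

Swap pivot arr[0] with arr[7] to place pivot at position 7: [10, 1, 2, 12, 12, 30, 12, 36, 37]
Pivot position: 7

After partitioning with pivot 36, the array becomes [10, 1, 2, 12, 12, 30, 12, 36, 37]. The pivot is placed at index 7. All elements to the left of the pivot are <= 36, and all elements to the right are > 36.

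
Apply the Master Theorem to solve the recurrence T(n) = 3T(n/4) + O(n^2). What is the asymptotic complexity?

Master Theorem for T(n) = 3T(n/4) + O(n^2):

a = 3, b = 4, c = 2
log_b(a) = log_4(3) = 0.7925

Case 3: c = 2 > log_4(3) = 0.7925
T(n) = O(n^2) = O(n^2)

For T(n) = 3T(n/4) + O(n^2): log_4(3) = 0.7925. This is Case 3 of the Master Theorem (c > log_b(a), work dominated by root), giving O(n^2).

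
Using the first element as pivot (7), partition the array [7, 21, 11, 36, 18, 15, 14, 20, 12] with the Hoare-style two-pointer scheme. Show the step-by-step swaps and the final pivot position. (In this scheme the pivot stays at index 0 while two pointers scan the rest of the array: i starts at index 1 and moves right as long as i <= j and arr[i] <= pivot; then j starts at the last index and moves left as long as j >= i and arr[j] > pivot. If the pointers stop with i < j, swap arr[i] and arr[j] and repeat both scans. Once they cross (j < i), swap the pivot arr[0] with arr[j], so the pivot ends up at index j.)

Hoare-style two-pointer partition with pivot = 7:

Initial array: [7, 21, 11, 36, 18, 15, 14, 20, 12]

Pointers start at i = 1, j = 8.
i ends at 1, j ends at 0: the pointers have crossed (j < i), so scanning stops.

j = 0, so swapping arr[0] with arr[j] leaves the pivot at position 0: [7, 21, 11, 36, 18, 15, 14, 20, 12]
Pivot position: 0

After partitioning with pivot 7, the array becomes [7, 21, 11, 36, 18, 15, 14, 20, 12]. The pivot is placed at index 0. All elements to the left of the pivot are <= 7, and all elements to the right are > 7.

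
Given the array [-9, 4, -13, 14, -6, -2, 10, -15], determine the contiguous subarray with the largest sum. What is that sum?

Using Kadane's algorithm on [-9, 4, -13, 14, -6, -2, 10, -15]:

Scanning through the array:
Position 1 (value 4): max_ending_here = 4, max_so_far = 4
Position 2 (value -13): max_ending_here = -9, max_so_far = 4
Position 3 (value 14): max_ending_here = 14, max_so_far = 14
Position 4 (value -6): max_ending_here = 8, max_so_far = 14
Position 5 (value -2): max_ending_here = 6, max_so_far = 14
Position 6 (value 10): max_ending_here = 16, max_so_far = 16
Position 7 (value -15): max_ending_here = 1, max_so_far = 16

Maximum subarray: [14, -6, -2, 10]
Maximum sum: 16

The maximum subarray is [14, -6, -2, 10] with sum 16. This subarray runs from index 3 to index 6.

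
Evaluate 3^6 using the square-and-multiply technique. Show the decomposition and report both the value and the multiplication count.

Computing 3^6 by squaring (build up from 3^1; each line after the first costs one multiplication):

3^1 = 3
3^2 = (3^1)^2 = 3^2 = 9
3^3 = 3 * 3^2 = 3 * 9 = 27
3^6 = (3^3)^2 = 27^2 = 729

Result: 729
Multiplications needed: 3 (3 lines after 3^1)

3^6 = 729. Using exponentiation by squaring, this requires 3 multiplications. The key idea: if the exponent is even, square the half-power; if odd, multiply by the base once.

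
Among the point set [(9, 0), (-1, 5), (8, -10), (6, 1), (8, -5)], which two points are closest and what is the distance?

Computing all pairwise distances among 5 points:

d((9, 0), (-1, 5)) = 11.1803
d((9, 0), (8, -10)) = 10.0499
d((9, 0), (6, 1)) = 3.1623 <-- minimum
d((9, 0), (8, -5)) = 5.099
d((-1, 5), (8, -10)) = 17.4929
d((-1, 5), (6, 1)) = 8.0623
d((-1, 5), (8, -5)) = 13.4536
d((8, -10), (6, 1)) = 11.1803
d((8, -10), (8, -5)) = 5.0
d((6, 1), (8, -5)) = 6.3246

Closest pair: (9, 0) and (6, 1) with distance 3.1623

The closest pair is (9, 0) and (6, 1) with Euclidean distance 3.1623. For 5 points, brute-force pairwise comparison is shown above. For large n, the divide-and-conquer algorithm (sort by x, recurse on halves, check the dividing strip) achieves O(n log n).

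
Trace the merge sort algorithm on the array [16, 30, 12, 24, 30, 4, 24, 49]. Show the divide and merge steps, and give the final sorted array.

Merge sort trace:

Split: [16, 30, 12, 24, 30, 4, 24, 49] -> [16, 30, 12, 24] and [30, 4, 24, 49]
  Split: [16, 30, 12, 24] -> [16, 30] and [12, 24]
    Split: [16, 30] -> [16] and [30]
    Merge: [16] + [30] -> [16, 30]
    Split: [12, 24] -> [12] and [24]
    Merge: [12] + [24] -> [12, 24]
  Merge: [16, 30] + [12, 24] -> [12, 16, 24, 30]
  Split: [30, 4, 24, 49] -> [30, 4] and [24, 49]
    Split: [30, 4] -> [30] and [4]
    Merge: [30] + [4] -> [4, 30]
    Split: [24, 49] -> [24] and [49]
    Merge: [24] + [49] -> [24, 49]
  Merge: [4, 30] + [24, 49] -> [4, 24, 30, 49]
Merge: [12, 16, 24, 30] + [4, 24, 30, 49] -> [4, 12, 16, 24, 24, 30, 30, 49]

Final sorted array: [4, 12, 16, 24, 24, 30, 30, 49]

The merge sort proceeds by recursively splitting the array and merging sorted halves.
After all merges, the sorted array is [4, 12, 16, 24, 24, 30, 30, 49].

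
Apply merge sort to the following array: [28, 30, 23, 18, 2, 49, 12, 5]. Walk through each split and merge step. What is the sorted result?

Merge sort trace:

Split: [28, 30, 23, 18, 2, 49, 12, 5] -> [28, 30, 23, 18] and [2, 49, 12, 5]
  Split: [28, 30, 23, 18] -> [28, 30] and [23, 18]
    Split: [28, 30] -> [28] and [30]
    Merge: [28] + [30] -> [28, 30]
    Split: [23, 18] -> [23] and [18]
    Merge: [23] + [18] -> [18, 23]
  Merge: [28, 30] + [18, 23] -> [18, 23, 28, 30]
  Split: [2, 49, 12, 5] -> [2, 49] and [12, 5]
    Split: [2, 49] -> [2] and [49]
    Merge: [2] + [49] -> [2, 49]
    Split: [12, 5] -> [12] and [5]
    Merge: [12] + [5] -> [5, 12]
  Merge: [2, 49] + [5, 12] -> [2, 5, 12, 49]
Merge: [18, 23, 28, 30] + [2, 5, 12, 49] -> [2, 5, 12, 18, 23, 28, 30, 49]

Final sorted array: [2, 5, 12, 18, 23, 28, 30, 49]

The merge sort proceeds by recursively splitting the array and merging sorted halves.
After all merges, the sorted array is [2, 5, 12, 18, 23, 28, 30, 49].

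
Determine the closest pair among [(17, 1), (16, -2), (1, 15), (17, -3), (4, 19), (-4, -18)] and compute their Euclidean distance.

Computing all pairwise distances among 6 points:

d((17, 1), (16, -2)) = 3.1623
d((17, 1), (1, 15)) = 21.2603
d((17, 1), (17, -3)) = 4.0
d((17, 1), (4, 19)) = 22.2036
d((17, 1), (-4, -18)) = 28.3196
d((16, -2), (1, 15)) = 22.6716
d((16, -2), (17, -3)) = 1.4142 <-- minimum
d((16, -2), (4, 19)) = 24.1868
d((16, -2), (-4, -18)) = 25.6125
d((1, 15), (17, -3)) = 24.0832
d((1, 15), (4, 19)) = 5.0
d((1, 15), (-4, -18)) = 33.3766
d((17, -3), (4, 19)) = 25.5539
d((17, -3), (-4, -18)) = 25.807
d((4, 19), (-4, -18)) = 37.855

Closest pair: (16, -2) and (17, -3) with distance 1.4142

The closest pair is (16, -2) and (17, -3) with Euclidean distance 1.4142. For 6 points, brute-force pairwise comparison is shown above. For large n, the divide-and-conquer algorithm (sort by x, recurse on halves, check the dividing strip) achieves O(n log n).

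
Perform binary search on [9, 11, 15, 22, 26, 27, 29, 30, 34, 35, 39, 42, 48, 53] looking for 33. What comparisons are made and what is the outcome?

Binary search for 33 in [9, 11, 15, 22, 26, 27, 29, 30, 34, 35, 39, 42, 48, 53]:

lo=0, hi=13, mid=6, arr[mid]=29 -> 29 < 33, search right half
lo=7, hi=13, mid=10, arr[mid]=39 -> 39 > 33, search left half
lo=7, hi=9, mid=8, arr[mid]=34 -> 34 > 33, search left half
lo=7, hi=7, mid=7, arr[mid]=30 -> 30 < 33, search right half
lo=8 > hi=7, target 33 not found

Binary search determines that 33 is not in the array after 4 comparisons. The search space was exhausted without finding the target.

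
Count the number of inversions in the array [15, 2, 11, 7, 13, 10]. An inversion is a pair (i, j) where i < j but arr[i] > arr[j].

Finding inversions in [15, 2, 11, 7, 13, 10]:

(0, 1): arr[0]=15 > arr[1]=2
(0, 2): arr[0]=15 > arr[2]=11
(0, 3): arr[0]=15 > arr[3]=7
(0, 4): arr[0]=15 > arr[4]=13
(0, 5): arr[0]=15 > arr[5]=10
(2, 3): arr[2]=11 > arr[3]=7
(2, 5): arr[2]=11 > arr[5]=10
(4, 5): arr[4]=13 > arr[5]=10

Total inversions: 8

The array has 8 inversion(s): (0,1), (0,2), (0,3), (0,4), (0,5), (2,3), (2,5), (4,5). Each pair (i,j) satisfies i < j and arr[i] > arr[j].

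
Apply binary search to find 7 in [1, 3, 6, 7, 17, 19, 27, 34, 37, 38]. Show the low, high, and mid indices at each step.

Binary search for 7 in [1, 3, 6, 7, 17, 19, 27, 34, 37, 38]:

lo=0, hi=9, mid=4, arr[mid]=17 -> 17 > 7, search left half
lo=0, hi=3, mid=1, arr[mid]=3 -> 3 < 7, search right half
lo=2, hi=3, mid=2, arr[mid]=6 -> 6 < 7, search right half
lo=3, hi=3, mid=3, arr[mid]=7 -> Found target at index 3!

Binary search finds 7 at index 3 after 4 comparisons. The search repeatedly halves the search space by comparing with the middle element.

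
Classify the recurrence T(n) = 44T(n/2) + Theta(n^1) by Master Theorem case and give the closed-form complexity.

Master Theorem for T(n) = 44T(n/2) + O(n^1):

a = 44, b = 2, c = 1
log_b(a) = log_2(44) = 5.4594

Case 1: c = 1 < log_2(44) = 5.4594
T(n) = O(n^(log_2 44))

For T(n) = 44T(n/2) + O(n^1): log_2(44) = 5.4594. This is Case 1 of the Master Theorem (c < log_b(a), work dominated by leaves), giving O(n^(log_2 44)).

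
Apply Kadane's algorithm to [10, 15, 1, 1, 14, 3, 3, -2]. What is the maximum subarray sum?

Using Kadane's algorithm on [10, 15, 1, 1, 14, 3, 3, -2]:

Scanning through the array:
Position 1 (value 15): max_ending_here = 25, max_so_far = 25
Position 2 (value 1): max_ending_here = 26, max_so_far = 26
Position 3 (value 1): max_ending_here = 27, max_so_far = 27
Position 4 (value 14): max_ending_here = 41, max_so_far = 41
Position 5 (value 3): max_ending_here = 44, max_so_far = 44
Position 6 (value 3): max_ending_here = 47, max_so_far = 47
Position 7 (value -2): max_ending_here = 45, max_so_far = 47

Maximum subarray: [10, 15, 1, 1, 14, 3, 3]
Maximum sum: 47

The maximum subarray is [10, 15, 1, 1, 14, 3, 3] with sum 47. This subarray runs from index 0 to index 6.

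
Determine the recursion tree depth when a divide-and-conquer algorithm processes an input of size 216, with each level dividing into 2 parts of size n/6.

For divide and conquer with division factor 6:

Problem sizes at each level:
Level 0: 216
Level 1: 36
Level 2: 6
Level 3: 1

The root is level 0 and the size-1 base case is level 3 (the tree spans levels 0 through 3, i.e. 4 levels counting the root), so the depth is the number of divisions: log_6(216) = 3

The recursion tree depth is log_6(216) = 3. At each level, the problem size is divided by 6, so it takes 3 divisions to reduce to a base case of size 1. The algorithm makes 2 recursive calls at each level.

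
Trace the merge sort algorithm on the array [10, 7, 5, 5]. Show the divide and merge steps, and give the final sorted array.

Merge sort trace:

Split: [10, 7, 5, 5] -> [10, 7] and [5, 5]
  Split: [10, 7] -> [10] and [7]
  Merge: [10] + [7] -> [7, 10]
  Split: [5, 5] -> [5] and [5]
  Merge: [5] + [5] -> [5, 5]
Merge: [7, 10] + [5, 5] -> [5, 5, 7, 10]

Final sorted array: [5, 5, 7, 10]

The merge sort proceeds by recursively splitting the array and merging sorted halves.
After all merges, the sorted array is [5, 5, 7, 10].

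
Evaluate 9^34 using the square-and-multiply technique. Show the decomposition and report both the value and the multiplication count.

Computing 9^34 by squaring (build up from 9^1; each line after the first costs one multiplication):

9^1 = 9
9^2 = (9^1)^2 = 9^2 = 81
9^4 = (9^2)^2 = 81^2 = 6561
9^8 = (9^4)^2 = 6561^2 = 43046721
9^16 = (9^8)^2 = 43046721^2 = 1853020188851841
9^17 = 9 * 9^16 = 9 * 1853020188851841 = 16677181699666569
9^34 = (9^17)^2 = 16677181699666569^2 = 278128389443693511257285776231761

Result: 278128389443693511257285776231761
Multiplications needed: 6 (6 lines after 9^1)

9^34 = 278128389443693511257285776231761. Using exponentiation by squaring, this requires 6 multiplications. The key idea: if the exponent is even, square the half-power; if odd, multiply by the base once.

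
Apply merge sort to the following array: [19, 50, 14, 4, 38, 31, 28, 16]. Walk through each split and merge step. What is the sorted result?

Merge sort trace:

Split: [19, 50, 14, 4, 38, 31, 28, 16] -> [19, 50, 14, 4] and [38, 31, 28, 16]
  Split: [19, 50, 14, 4] -> [19, 50] and [14, 4]
    Split: [19, 50] -> [19] and [50]
    Merge: [19] + [50] -> [19, 50]
    Split: [14, 4] -> [14] and [4]
    Merge: [14] + [4] -> [4, 14]
  Merge: [19, 50] + [4, 14] -> [4, 14, 19, 50]
  Split: [38, 31, 28, 16] -> [38, 31] and [28, 16]
    Split: [38, 31] -> [38] and [31]
    Merge: [38] + [31] -> [31, 38]
    Split: [28, 16] -> [28] and [16]
    Merge: [28] + [16] -> [16, 28]
  Merge: [31, 38] + [16, 28] -> [16, 28, 31, 38]
Merge: [4, 14, 19, 50] + [16, 28, 31, 38] -> [4, 14, 16, 19, 28, 31, 38, 50]

Final sorted array: [4, 14, 16, 19, 28, 31, 38, 50]

The merge sort proceeds by recursively splitting the array and merging sorted halves.
After all merges, the sorted array is [4, 14, 16, 19, 28, 31, 38, 50].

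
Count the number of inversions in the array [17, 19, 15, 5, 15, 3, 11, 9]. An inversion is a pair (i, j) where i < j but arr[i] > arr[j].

Finding inversions in [17, 19, 15, 5, 15, 3, 11, 9]:

(0, 2): arr[0]=17 > arr[2]=15
(0, 3): arr[0]=17 > arr[3]=5
(0, 4): arr[0]=17 > arr[4]=15
(0, 5): arr[0]=17 > arr[5]=3
(0, 6): arr[0]=17 > arr[6]=11
(0, 7): arr[0]=17 > arr[7]=9
(1, 2): arr[1]=19 > arr[2]=15
(1, 3): arr[1]=19 > arr[3]=5
(1, 4): arr[1]=19 > arr[4]=15
(1, 5): arr[1]=19 > arr[5]=3
(1, 6): arr[1]=19 > arr[6]=11
(1, 7): arr[1]=19 > arr[7]=9
(2, 3): arr[2]=15 > arr[3]=5
(2, 5): arr[2]=15 > arr[5]=3
(2, 6): arr[2]=15 > arr[6]=11
(2, 7): arr[2]=15 > arr[7]=9
(3, 5): arr[3]=5 > arr[5]=3
(4, 5): arr[4]=15 > arr[5]=3
(4, 6): arr[4]=15 > arr[6]=11
(4, 7): arr[4]=15 > arr[7]=9
(6, 7): arr[6]=11 > arr[7]=9

Total inversions: 21

The array has 21 inversion(s): (0,2), (0,3), (0,4), (0,5), (0,6), (0,7), (1,2), (1,3), (1,4), (1,5), (1,6), (1,7), (2,3), (2,5), (2,6), (2,7), (3,5), (4,5), (4,6), (4,7), (6,7). Each pair (i,j) satisfies i < j and arr[i] > arr[j].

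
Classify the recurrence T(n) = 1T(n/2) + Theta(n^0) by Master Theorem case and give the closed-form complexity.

Master Theorem for T(n) = 1T(n/2) + O(n^0):

a = 1, b = 2, c = 0
log_b(a) = log_2(1) = 0.0000

Case 2: c = 0 = log_2(1) = 0.0000
T(n) = O(n^0 log n) = O(log n)

For T(n) = 1T(n/2) + O(n^0): log_2(1) = 0.0000. This is Case 2 of the Master Theorem (c = log_b(a), equal work at all levels), giving O(log n).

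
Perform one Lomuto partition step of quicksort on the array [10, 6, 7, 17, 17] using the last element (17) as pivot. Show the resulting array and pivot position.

Lomuto partition with pivot = 17:

Initial array: [10, 6, 7, 17, 17]

arr[0]=10 <= 17: swap with position 0, array becomes [10, 6, 7, 17, 17]
arr[1]=6 <= 17: swap with position 1, array becomes [10, 6, 7, 17, 17]
arr[2]=7 <= 17: swap with position 2, array becomes [10, 6, 7, 17, 17]
arr[3]=17 <= 17: swap with position 3, array becomes [10, 6, 7, 17, 17]

Place pivot at position 4: [10, 6, 7, 17, 17]
Pivot position: 4

After partitioning with pivot 17, the array becomes [10, 6, 7, 17, 17]. The pivot is placed at index 4. All elements to the left of the pivot are <= 17, and all elements to the right are > 17.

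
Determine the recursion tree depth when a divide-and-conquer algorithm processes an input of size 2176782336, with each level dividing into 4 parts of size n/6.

For divide and conquer with division factor 6:

Problem sizes at each level:
Level 0: 2176782336
Level 1: 362797056
Level 2: 60466176
Level 3: 10077696
Level 4: 1679616
Level 5: 279936
Level 6: 46656
Level 7: 7776
Level 8: 1296
Level 9: 216
Level 10: 36
Level 11: 6
Level 12: 1

The root is level 0 and the size-1 base case is level 12 (the tree spans levels 0 through 12, i.e. 13 levels counting the root), so the depth is the number of divisions: log_6(2176782336) = 12

The recursion tree depth is log_6(2176782336) = 12. At each level, the problem size is divided by 6, so it takes 12 divisions to reduce to a base case of size 1. The algorithm makes 4 recursive calls at each level.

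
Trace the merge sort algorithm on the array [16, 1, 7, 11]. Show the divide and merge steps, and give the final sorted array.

Merge sort trace:

Split: [16, 1, 7, 11] -> [16, 1] and [7, 11]
  Split: [16, 1] -> [16] and [1]
  Merge: [16] + [1] -> [1, 16]
  Split: [7, 11] -> [7] and [11]
  Merge: [7] + [11] -> [7, 11]
Merge: [1, 16] + [7, 11] -> [1, 7, 11, 16]

Final sorted array: [1, 7, 11, 16]

The merge sort proceeds by recursively splitting the array and merging sorted halves.
After all merges, the sorted array is [1, 7, 11, 16].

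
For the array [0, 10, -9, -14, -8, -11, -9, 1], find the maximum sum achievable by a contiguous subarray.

Using Kadane's algorithm on [0, 10, -9, -14, -8, -11, -9, 1]:

Scanning through the array:
Position 1 (value 10): max_ending_here = 10, max_so_far = 10
Position 2 (value -9): max_ending_here = 1, max_so_far = 10
Position 3 (value -14): max_ending_here = -13, max_so_far = 10
Position 4 (value -8): max_ending_here = -8, max_so_far = 10
Position 5 (value -11): max_ending_here = -11, max_so_far = 10
Position 6 (value -9): max_ending_here = -9, max_so_far = 10
Position 7 (value 1): max_ending_here = 1, max_so_far = 10

Maximum subarray: [0, 10]
Maximum sum: 10

The maximum subarray is [0, 10] with sum 10. This subarray runs from index 0 to index 1.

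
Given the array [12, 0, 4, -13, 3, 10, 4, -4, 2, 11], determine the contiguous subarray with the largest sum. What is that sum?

Using Kadane's algorithm on [12, 0, 4, -13, 3, 10, 4, -4, 2, 11]:

Scanning through the array:
Position 1 (value 0): max_ending_here = 12, max_so_far = 12
Position 2 (value 4): max_ending_here = 16, max_so_far = 16
Position 3 (value -13): max_ending_here = 3, max_so_far = 16
Position 4 (value 3): max_ending_here = 6, max_so_far = 16
Position 5 (value 10): max_ending_here = 16, max_so_far = 16
Position 6 (value 4): max_ending_here = 20, max_so_far = 20
Position 7 (value -4): max_ending_here = 16, max_so_far = 20
Position 8 (value 2): max_ending_here = 18, max_so_far = 20
Position 9 (value 11): max_ending_here = 29, max_so_far = 29

Maximum subarray: [12, 0, 4, -13, 3, 10, 4, -4, 2, 11]
Maximum sum: 29

The maximum subarray is [12, 0, 4, -13, 3, 10, 4, -4, 2, 11] with sum 29. This subarray runs from index 0 to index 9.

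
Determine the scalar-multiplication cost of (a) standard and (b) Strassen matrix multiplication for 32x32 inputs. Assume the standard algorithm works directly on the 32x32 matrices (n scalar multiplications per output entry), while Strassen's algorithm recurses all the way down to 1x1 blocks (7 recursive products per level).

Matrix multiplication for 32x32 matrices:

Standard algorithm: 32^3 = 32768 multiplications
Strassen's algorithm: 7^(log2(32)) = 7^5 = 16807 multiplications
Savings: 32768 - 16807 = 15961 multiplications

Standard: 32768 multiplications (32^3). Strassen: 16807 multiplications (7^5). Strassen reduces 8 recursive multiplications to 7 at each level.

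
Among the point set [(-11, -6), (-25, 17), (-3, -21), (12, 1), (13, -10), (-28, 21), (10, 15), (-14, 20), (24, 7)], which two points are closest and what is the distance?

Computing all pairwise distances among 9 points:

d((-11, -6), (-25, 17)) = 26.9258
d((-11, -6), (-3, -21)) = 17.0
d((-11, -6), (12, 1)) = 24.0416
d((-11, -6), (13, -10)) = 24.3311
d((-11, -6), (-28, 21)) = 31.9061
d((-11, -6), (10, 15)) = 29.6985
d((-11, -6), (-14, 20)) = 26.1725
d((-11, -6), (24, 7)) = 37.3363
d((-25, 17), (-3, -21)) = 43.909
d((-25, 17), (12, 1)) = 40.3113
d((-25, 17), (13, -10)) = 46.6154
d((-25, 17), (-28, 21)) = 5.0 <-- minimum
d((-25, 17), (10, 15)) = 35.0571
d((-25, 17), (-14, 20)) = 11.4018
d((-25, 17), (24, 7)) = 50.01
d((-3, -21), (12, 1)) = 26.6271
d((-3, -21), (13, -10)) = 19.4165
d((-3, -21), (-28, 21)) = 48.8774
d((-3, -21), (10, 15)) = 38.2753
d((-3, -21), (-14, 20)) = 42.45
d((-3, -21), (24, 7)) = 38.8973
d((12, 1), (13, -10)) = 11.0454
d((12, 1), (-28, 21)) = 44.7214
d((12, 1), (10, 15)) = 14.1421
d((12, 1), (-14, 20)) = 32.2025
d((12, 1), (24, 7)) = 13.4164
d((13, -10), (-28, 21)) = 51.4004
d((13, -10), (10, 15)) = 25.1794
d((13, -10), (-14, 20)) = 40.3609
d((13, -10), (24, 7)) = 20.2485
d((-28, 21), (10, 15)) = 38.4708
d((-28, 21), (-14, 20)) = 14.0357
d((-28, 21), (24, 7)) = 53.8516
d((10, 15), (-14, 20)) = 24.5153
d((10, 15), (24, 7)) = 16.1245
d((-14, 20), (24, 7)) = 40.1622

Closest pair: (-25, 17) and (-28, 21) with distance 5.0

The closest pair is (-25, 17) and (-28, 21) with Euclidean distance 5.0. For 9 points, brute-force pairwise comparison is shown above. For large n, the divide-and-conquer algorithm (sort by x, recurse on halves, check the dividing strip) achieves O(n log n).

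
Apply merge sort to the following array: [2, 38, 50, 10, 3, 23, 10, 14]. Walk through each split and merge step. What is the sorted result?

Merge sort trace:

Split: [2, 38, 50, 10, 3, 23, 10, 14] -> [2, 38, 50, 10] and [3, 23, 10, 14]
  Split: [2, 38, 50, 10] -> [2, 38] and [50, 10]
    Split: [2, 38] -> [2] and [38]
    Merge: [2] + [38] -> [2, 38]
    Split: [50, 10] -> [50] and [10]
    Merge: [50] + [10] -> [10, 50]
  Merge: [2, 38] + [10, 50] -> [2, 10, 38, 50]
  Split: [3, 23, 10, 14] -> [3, 23] and [10, 14]
    Split: [3, 23] -> [3] and [23]
    Merge: [3] + [23] -> [3, 23]
    Split: [10, 14] -> [10] and [14]
    Merge: [10] + [14] -> [10, 14]
  Merge: [3, 23] + [10, 14] -> [3, 10, 14, 23]
Merge: [2, 10, 38, 50] + [3, 10, 14, 23] -> [2, 3, 10, 10, 14, 23, 38, 50]

Final sorted array: [2, 3, 10, 10, 14, 23, 38, 50]

The merge sort proceeds by recursively splitting the array and merging sorted halves.
After all merges, the sorted array is [2, 3, 10, 10, 14, 23, 38, 50].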